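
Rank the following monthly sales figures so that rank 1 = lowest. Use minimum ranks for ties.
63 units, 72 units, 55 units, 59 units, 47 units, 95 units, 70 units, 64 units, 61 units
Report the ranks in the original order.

5, 8, 2, 3, 1, 9, 7, 6, 4

Sorted (ascending): 47, 55, 59, 61, 63, 64, 70, 72, 95
No ties — each value takes its position as its rank.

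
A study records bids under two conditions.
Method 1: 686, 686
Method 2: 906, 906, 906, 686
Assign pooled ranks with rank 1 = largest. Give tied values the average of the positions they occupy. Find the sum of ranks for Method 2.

Sorted (descending): 906, 906, 906, 686, 686, 686
The 3 values of 906 occupy positions 1–3 → average rank 2.
The 3 values of 686 occupy positions 4–6 → average rank 5.
Method 2 values → pooled ranks: 906→2, 906→2, 906→2, 686→5
Rank sum = 2 + 2 + 2 + 5 = 11

11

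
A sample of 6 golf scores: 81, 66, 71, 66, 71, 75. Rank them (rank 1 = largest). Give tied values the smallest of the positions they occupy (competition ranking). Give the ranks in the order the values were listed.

Sorted (descending): 81, 75, 71, 71, 66, 66
The 2 values of 71 occupy positions 3–4 → each gets rank 3.
The 2 values of 66 occupy positions 5–6 → each gets rank 5.

1, 5, 3, 5, 3, 2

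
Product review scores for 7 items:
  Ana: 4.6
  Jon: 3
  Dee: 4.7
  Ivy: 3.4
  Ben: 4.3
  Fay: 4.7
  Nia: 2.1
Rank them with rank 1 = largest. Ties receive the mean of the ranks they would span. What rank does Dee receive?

1.5

Sorted (descending): 4.7, 4.7, 4.6, 4.3, 3.4, 3, 2.1
The 2 values of 4.7 occupy positions 1–2 → average rank (1+2)/2 = 1.5.
Dee has value 4.7 → rank 1.5.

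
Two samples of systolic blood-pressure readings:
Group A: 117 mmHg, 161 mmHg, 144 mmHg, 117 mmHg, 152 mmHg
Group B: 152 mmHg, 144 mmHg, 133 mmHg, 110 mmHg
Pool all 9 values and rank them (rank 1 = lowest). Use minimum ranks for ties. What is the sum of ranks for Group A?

25

Sorted (ascending): 110, 117, 117, 133, 144, 144, 152, 152, 161
The 2 values of 117 occupy positions 2–3 → each gets rank 2.
The 2 values of 144 occupy positions 5–6 → each gets rank 5.
The 2 values of 152 occupy positions 7–8 → each gets rank 7.
Group A values → pooled ranks: 117→2, 161→9, 144→5, 117→2, 152→7
Rank sum = 2 + 9 + 5 + 2 + 7 = 25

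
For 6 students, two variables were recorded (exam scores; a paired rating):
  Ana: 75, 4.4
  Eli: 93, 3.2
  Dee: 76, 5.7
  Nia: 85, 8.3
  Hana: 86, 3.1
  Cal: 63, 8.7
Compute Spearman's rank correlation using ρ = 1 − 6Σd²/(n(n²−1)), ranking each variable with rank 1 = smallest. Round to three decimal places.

-0.714

Ranks of variable 1: 2, 6, 3, 4, 5, 1
Ranks of variable 2: 3, 2, 4, 5, 1, 6
d = r₁ − r₂: -1, 4, -1, -1, 4, -5
d²: 1, 16, 1, 1, 16, 25; Σd² = 60
ρ = 1 − 6·60/(6·35) = 1 − 360/210 = -0.714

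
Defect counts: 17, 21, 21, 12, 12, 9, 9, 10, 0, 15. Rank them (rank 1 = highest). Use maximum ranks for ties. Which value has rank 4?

15

Sorted (descending): 21, 21, 17, 15, 12, 12, 10, 9, 9, 0
The 2 values of 21 occupy positions 1–2 → each gets rank 2.
The 2 values of 12 occupy positions 5–6 → each gets rank 6.
The 2 values of 9 occupy positions 8–9 → each gets rank 9.
Rank 4 → value 15.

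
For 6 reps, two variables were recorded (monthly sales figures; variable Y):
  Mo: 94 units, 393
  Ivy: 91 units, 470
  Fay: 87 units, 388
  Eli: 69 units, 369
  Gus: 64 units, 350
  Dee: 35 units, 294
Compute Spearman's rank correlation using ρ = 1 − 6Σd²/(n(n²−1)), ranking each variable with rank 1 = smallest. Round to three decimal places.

0.943

Ranks of variable 1: 6, 5, 4, 3, 2, 1
Ranks of variable 2: 5, 6, 4, 3, 2, 1
d = r₁ − r₂: 1, -1, 0, 0, 0, 0
d²: 1, 1, 0, 0, 0, 0; Σd² = 2
ρ = 1 − 6·2/(6·35) = 1 − 12/210 = 0.943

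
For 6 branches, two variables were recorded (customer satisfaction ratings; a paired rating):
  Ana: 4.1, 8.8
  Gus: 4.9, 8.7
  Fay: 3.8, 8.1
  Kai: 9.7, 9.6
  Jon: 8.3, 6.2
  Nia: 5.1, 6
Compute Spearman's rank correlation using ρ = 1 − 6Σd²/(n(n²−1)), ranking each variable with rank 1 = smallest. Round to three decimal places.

Ranks of variable 1: 2, 3, 1, 6, 5, 4
Ranks of variable 2: 5, 4, 3, 6, 2, 1
d = r₁ − r₂: -3, -1, -2, 0, 3, 3
d²: 9, 1, 4, 0, 9, 9; Σd² = 32
ρ = 1 − 6·32/(6·35) = 1 − 192/210 = 0.086

0.086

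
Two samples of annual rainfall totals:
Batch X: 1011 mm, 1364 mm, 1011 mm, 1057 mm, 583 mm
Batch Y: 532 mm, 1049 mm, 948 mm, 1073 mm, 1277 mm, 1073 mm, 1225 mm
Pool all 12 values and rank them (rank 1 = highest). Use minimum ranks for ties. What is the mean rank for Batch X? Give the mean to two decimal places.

6.80

Sorted (descending): 1364, 1277, 1225, 1073, 1073, 1057, 1049, 1011, 1011, 948, 583, 532
The 2 values of 1073 occupy positions 4–5 → each gets rank 4.
The 2 values of 1011 occupy positions 8–9 → each gets rank 8.
Batch X values → pooled ranks: 1011→8, 1364→1, 1011→8, 1057→6, 583→11
Mean rank = (8 + 1 + 8 + 6 + 11) / 5 = 6.80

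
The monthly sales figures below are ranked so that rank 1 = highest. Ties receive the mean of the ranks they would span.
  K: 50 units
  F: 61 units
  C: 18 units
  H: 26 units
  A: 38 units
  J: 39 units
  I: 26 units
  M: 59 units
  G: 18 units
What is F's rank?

1

Sorted (descending): 61, 59, 50, 39, 38, 26, 26, 18, 18
The 2 values of 26 occupy positions 6–7 → average rank (6+7)/2 = 6.5.
The 2 values of 18 occupy positions 8–9 → average rank (8+9)/2 = 8.5.
F has value 61 units → rank 1.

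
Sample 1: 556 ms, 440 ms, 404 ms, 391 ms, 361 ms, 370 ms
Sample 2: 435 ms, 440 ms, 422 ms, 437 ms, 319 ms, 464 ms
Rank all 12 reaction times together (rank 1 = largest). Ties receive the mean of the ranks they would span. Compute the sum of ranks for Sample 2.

35.5

Sorted (descending): 556, 464, 440, 440, 437, 435, 422, 404, 391, 370, 361, 319
The 2 values of 440 occupy positions 3–4 → average rank (3+4)/2 = 3.5.
Sample 2 values → pooled ranks: 435→6, 440→3.5, 422→7, 437→5, 319→12, 464→2
Rank sum = 6 + 3.5 + 7 + 5 + 12 + 2 = 35.5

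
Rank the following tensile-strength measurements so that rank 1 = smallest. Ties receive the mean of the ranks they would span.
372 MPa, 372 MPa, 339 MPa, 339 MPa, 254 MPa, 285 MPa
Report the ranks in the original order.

5.5, 5.5, 3.5, 3.5, 1, 2

Sorted (ascending): 254, 285, 339, 339, 372, 372
The 2 values of 339 occupy positions 3–4 → average rank (3+4)/2 = 3.5.
The 2 values of 372 occupy positions 5–6 → average rank (5+6)/2 = 5.5.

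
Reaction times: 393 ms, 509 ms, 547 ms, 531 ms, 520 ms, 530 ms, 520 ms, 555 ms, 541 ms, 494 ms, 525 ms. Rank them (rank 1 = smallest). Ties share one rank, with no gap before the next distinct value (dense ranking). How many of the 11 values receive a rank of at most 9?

Sorted (ascending): 393, 494, 509, 520, 520, 525, 530, 531, 541, 547, 555
The 2 values of 520 share dense rank 4.
Remaining distinct values take the next consecutive integers.
Ranks ≤ 9: {1, 2, 3, 4, 4, 5, 6, 7, 8, 9} → 10 values.

10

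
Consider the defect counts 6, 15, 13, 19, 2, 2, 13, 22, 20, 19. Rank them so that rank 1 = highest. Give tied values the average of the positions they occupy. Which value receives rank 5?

15

Sorted (descending): 22, 20, 19, 19, 15, 13, 13, 6, 2, 2
The 2 values of 19 occupy positions 3–4 → average rank (3+4)/2 = 3.5.
The 2 values of 13 occupy positions 6–7 → average rank (6+7)/2 = 6.5.
The 2 values of 2 occupy positions 9–10 → average rank (9+10)/2 = 9.5.
Rank 5 → value 15.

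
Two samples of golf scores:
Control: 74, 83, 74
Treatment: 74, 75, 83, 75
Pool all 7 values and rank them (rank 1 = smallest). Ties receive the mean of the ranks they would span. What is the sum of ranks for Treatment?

17.5

Sorted (ascending): 74, 74, 74, 75, 75, 83, 83
The 3 values of 74 occupy positions 1–3 → average rank 2.
The 2 values of 75 occupy positions 4–5 → average rank (4+5)/2 = 4.5.
The 2 values of 83 occupy positions 6–7 → average rank (6+7)/2 = 6.5.
Treatment values → pooled ranks: 74→2, 75→4.5, 83→6.5, 75→4.5
Rank sum = 2 + 4.5 + 6.5 + 4.5 = 17.5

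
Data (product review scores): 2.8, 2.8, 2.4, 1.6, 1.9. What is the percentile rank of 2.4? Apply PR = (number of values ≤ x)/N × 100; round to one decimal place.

N = 5.
Strictly below 2.4: 2. Equal to 2.4: 1.
PR = 3/5 × 100 = 60.0

60.0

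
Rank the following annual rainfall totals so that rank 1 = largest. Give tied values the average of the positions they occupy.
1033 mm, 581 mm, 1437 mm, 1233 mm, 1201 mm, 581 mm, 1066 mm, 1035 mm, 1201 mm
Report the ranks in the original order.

Sorted (descending): 1437, 1233, 1201, 1201, 1066, 1035, 1033, 581, 581
The 2 values of 1201 occupy positions 3–4 → average rank (3+4)/2 = 3.5.
The 2 values of 581 occupy positions 8–9 → average rank (8+9)/2 = 8.5.

7, 8.5, 1, 2, 3.5, 8.5, 5, 6, 3.5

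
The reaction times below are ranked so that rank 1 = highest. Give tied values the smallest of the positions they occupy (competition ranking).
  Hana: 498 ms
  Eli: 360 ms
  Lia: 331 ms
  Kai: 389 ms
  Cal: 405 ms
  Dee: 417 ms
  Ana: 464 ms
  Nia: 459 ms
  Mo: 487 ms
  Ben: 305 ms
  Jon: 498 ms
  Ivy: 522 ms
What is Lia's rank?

Sorted (descending): 522, 498, 498, 487, 464, 459, 417, 405, 389, 360, 331, 305
The 2 values of 498 occupy positions 2–3 → each gets rank 2.
Lia has value 331 ms → rank 11.

11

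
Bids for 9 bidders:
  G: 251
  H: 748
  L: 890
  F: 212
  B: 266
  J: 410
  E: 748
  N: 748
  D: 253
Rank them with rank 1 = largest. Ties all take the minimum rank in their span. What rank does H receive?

Sorted (descending): 890, 748, 748, 748, 410, 266, 253, 251, 212
The 3 values of 748 occupy positions 2–4 → each gets rank 2.
H has value 748 → rank 2.

2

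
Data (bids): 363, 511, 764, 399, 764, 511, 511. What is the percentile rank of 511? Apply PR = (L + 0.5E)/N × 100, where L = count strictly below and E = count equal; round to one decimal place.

50.0

N = 7.
Strictly below 511: 2. Equal to 511: 3.
PR = (2 + 0.5·3)/7 × 100 = 50.0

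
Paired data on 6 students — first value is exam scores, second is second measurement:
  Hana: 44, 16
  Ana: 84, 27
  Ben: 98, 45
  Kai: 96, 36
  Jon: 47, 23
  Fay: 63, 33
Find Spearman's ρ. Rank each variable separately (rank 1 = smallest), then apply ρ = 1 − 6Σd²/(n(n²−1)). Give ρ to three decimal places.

0.943

Ranks of variable 1: 1, 4, 6, 5, 2, 3
Ranks of variable 2: 1, 3, 6, 5, 2, 4
d = r₁ − r₂: 0, 1, 0, 0, 0, -1
d²: 0, 1, 0, 0, 0, 1; Σd² = 2
ρ = 1 − 6·2/(6·35) = 1 − 12/210 = 0.943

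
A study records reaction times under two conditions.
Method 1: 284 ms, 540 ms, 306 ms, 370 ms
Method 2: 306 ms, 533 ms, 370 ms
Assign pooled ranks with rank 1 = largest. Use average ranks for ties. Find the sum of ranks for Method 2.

Sorted (descending): 540, 533, 370, 370, 306, 306, 284
The 2 values of 370 occupy positions 3–4 → average rank (3+4)/2 = 3.5.
The 2 values of 306 occupy positions 5–6 → average rank (5+6)/2 = 5.5.
Method 2 values → pooled ranks: 306→5.5, 533→2, 370→3.5
Rank sum = 5.5 + 2 + 3.5 = 11

11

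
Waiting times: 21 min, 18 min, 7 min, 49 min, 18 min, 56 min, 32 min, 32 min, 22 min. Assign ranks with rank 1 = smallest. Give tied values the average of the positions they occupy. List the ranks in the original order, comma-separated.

Sorted (ascending): 7, 18, 18, 21, 22, 32, 32, 49, 56
The 2 values of 18 occupy positions 2–3 → average rank (2+3)/2 = 2.5.
The 2 values of 32 occupy positions 6–7 → average rank (6+7)/2 = 6.5.

4, 2.5, 1, 8, 2.5, 9, 6.5, 6.5, 5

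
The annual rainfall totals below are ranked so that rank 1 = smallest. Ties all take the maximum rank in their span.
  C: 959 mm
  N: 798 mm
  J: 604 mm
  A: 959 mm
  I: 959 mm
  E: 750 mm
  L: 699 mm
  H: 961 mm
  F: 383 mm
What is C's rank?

Sorted (ascending): 383, 604, 699, 750, 798, 959, 959, 959, 961
The 3 values of 959 occupy positions 6–8 → each gets rank 8.
C has value 959 mm → rank 8.

8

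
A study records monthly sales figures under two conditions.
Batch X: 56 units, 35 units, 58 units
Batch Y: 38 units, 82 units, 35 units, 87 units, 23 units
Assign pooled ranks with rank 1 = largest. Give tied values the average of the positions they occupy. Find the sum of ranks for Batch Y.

22.5

Sorted (descending): 87, 82, 58, 56, 38, 35, 35, 23
The 2 values of 35 occupy positions 6–7 → average rank (6+7)/2 = 6.5.
Batch Y values → pooled ranks: 38→5, 82→2, 35→6.5, 87→1, 23→8
Rank sum = 5 + 2 + 6.5 + 1 + 8 = 22.5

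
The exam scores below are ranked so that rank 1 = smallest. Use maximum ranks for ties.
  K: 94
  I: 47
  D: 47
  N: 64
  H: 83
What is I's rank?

2

Sorted (ascending): 47, 47, 64, 83, 94
The 2 values of 47 occupy positions 1–2 → each gets rank 2.
I has value 47 → rank 2.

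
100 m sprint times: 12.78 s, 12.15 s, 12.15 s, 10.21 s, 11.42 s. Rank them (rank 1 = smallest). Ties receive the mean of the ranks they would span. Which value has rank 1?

Sorted (ascending): 10.21, 11.42, 12.15, 12.15, 12.78
The 2 values of 12.15 occupy positions 3–4 → average rank (3+4)/2 = 3.5.
Rank 1 → value 10.21.

10.21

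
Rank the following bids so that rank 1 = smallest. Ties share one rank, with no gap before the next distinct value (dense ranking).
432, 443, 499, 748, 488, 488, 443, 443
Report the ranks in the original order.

Sorted (ascending): 432, 443, 443, 443, 488, 488, 499, 748
The 3 values of 443 share dense rank 2.
The 2 values of 488 share dense rank 3.
Remaining distinct values take the next consecutive integers.

1, 2, 4, 5, 3, 3, 2, 2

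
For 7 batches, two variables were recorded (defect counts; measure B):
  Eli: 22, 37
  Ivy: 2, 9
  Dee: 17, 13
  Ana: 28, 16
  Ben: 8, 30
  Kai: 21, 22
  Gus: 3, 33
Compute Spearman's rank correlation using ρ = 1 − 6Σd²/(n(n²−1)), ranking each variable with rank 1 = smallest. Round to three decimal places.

0.250

Ranks of variable 1: 6, 1, 4, 7, 3, 5, 2
Ranks of variable 2: 7, 1, 2, 3, 5, 4, 6
d = r₁ − r₂: -1, 0, 2, 4, -2, 1, -4
d²: 1, 0, 4, 16, 4, 1, 16; Σd² = 42
ρ = 1 − 6·42/(7·48) = 1 − 252/336 = 0.250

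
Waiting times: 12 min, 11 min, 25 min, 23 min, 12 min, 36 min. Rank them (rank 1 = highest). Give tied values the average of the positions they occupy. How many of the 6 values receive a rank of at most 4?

Sorted (descending): 36, 25, 23, 12, 12, 11
The 2 values of 12 occupy positions 4–5 → average rank (4+5)/2 = 4.5.
Ranks ≤ 4: {1, 2, 3} → 3 values.

3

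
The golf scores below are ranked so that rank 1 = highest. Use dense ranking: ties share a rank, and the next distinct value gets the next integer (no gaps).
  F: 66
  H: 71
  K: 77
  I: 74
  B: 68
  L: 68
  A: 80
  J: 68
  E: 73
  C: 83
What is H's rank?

Sorted (descending): 83, 80, 77, 74, 73, 71, 68, 68, 68, 66
The 3 values of 68 share dense rank 7.
Remaining distinct values take the next consecutive integers.
H has value 71 → rank 6.

6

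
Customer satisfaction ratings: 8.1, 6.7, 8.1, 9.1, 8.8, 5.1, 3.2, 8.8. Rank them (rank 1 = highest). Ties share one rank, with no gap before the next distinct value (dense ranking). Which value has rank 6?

Sorted (descending): 9.1, 8.8, 8.8, 8.1, 8.1, 6.7, 5.1, 3.2
The 2 values of 8.8 share dense rank 2.
The 2 values of 8.1 share dense rank 3.
Remaining distinct values take the next consecutive integers.
Rank 6 → value 3.2.

3.2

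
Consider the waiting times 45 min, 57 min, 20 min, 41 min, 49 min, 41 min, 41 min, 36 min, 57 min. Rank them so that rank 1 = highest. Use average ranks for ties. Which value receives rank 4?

45

Sorted (descending): 57, 57, 49, 45, 41, 41, 41, 36, 20
The 2 values of 57 occupy positions 1–2 → average rank (1+2)/2 = 1.5.
The 3 values of 41 occupy positions 5–7 → average rank 6.
Rank 4 → value 45.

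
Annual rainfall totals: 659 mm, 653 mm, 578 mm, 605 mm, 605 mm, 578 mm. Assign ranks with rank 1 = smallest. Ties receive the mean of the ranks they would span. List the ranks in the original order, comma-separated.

6, 5, 1.5, 3.5, 3.5, 1.5

Sorted (ascending): 578, 578, 605, 605, 653, 659
The 2 values of 578 occupy positions 1–2 → average rank (1+2)/2 = 1.5.
The 2 values of 605 occupy positions 3–4 → average rank (3+4)/2 = 3.5.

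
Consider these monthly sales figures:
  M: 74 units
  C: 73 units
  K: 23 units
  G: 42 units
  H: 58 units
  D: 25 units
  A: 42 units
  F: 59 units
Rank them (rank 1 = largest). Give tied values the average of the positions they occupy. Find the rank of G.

Sorted (descending): 74, 73, 59, 58, 42, 42, 25, 23
The 2 values of 42 occupy positions 5–6 → average rank (5+6)/2 = 5.5.
G has value 42 units → rank 5.5.

5.5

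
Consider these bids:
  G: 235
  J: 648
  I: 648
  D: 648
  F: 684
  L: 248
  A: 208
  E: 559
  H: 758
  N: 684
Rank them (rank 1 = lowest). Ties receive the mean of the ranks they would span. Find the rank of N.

8.5

Sorted (ascending): 208, 235, 248, 559, 648, 648, 648, 684, 684, 758
The 3 values of 648 occupy positions 5–7 → average rank 6.
The 2 values of 684 occupy positions 8–9 → average rank (8+9)/2 = 8.5.
N has value 684 → rank 8.5.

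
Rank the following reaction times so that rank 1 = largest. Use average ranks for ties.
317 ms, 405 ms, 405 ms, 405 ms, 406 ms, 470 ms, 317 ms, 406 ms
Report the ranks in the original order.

7.5, 5, 5, 5, 2.5, 1, 7.5, 2.5

Sorted (descending): 470, 406, 406, 405, 405, 405, 317, 317
The 2 values of 406 occupy positions 2–3 → average rank (2+3)/2 = 2.5.
The 3 values of 405 occupy positions 4–6 → average rank 5.
The 2 values of 317 occupy positions 7–8 → average rank (7+8)/2 = 7.5.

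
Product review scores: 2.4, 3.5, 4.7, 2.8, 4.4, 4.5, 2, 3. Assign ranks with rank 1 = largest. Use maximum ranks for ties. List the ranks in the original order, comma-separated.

7, 4, 1, 6, 3, 2, 8, 5

Sorted (descending): 4.7, 4.5, 4.4, 3.5, 3, 2.8, 2.4, 2
No ties — each value takes its position as its rank.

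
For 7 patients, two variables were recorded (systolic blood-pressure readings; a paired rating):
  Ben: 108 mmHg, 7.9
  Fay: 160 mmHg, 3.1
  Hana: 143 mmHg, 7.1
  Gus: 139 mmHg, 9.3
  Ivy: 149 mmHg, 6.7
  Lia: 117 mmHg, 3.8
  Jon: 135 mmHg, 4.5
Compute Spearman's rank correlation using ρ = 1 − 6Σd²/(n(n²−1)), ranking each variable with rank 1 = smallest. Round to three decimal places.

-0.321

Ranks of variable 1: 1, 7, 5, 4, 6, 2, 3
Ranks of variable 2: 6, 1, 5, 7, 4, 2, 3
d = r₁ − r₂: -5, 6, 0, -3, 2, 0, 0
d²: 25, 36, 0, 9, 4, 0, 0; Σd² = 74
ρ = 1 − 6·74/(7·48) = 1 − 444/336 = -0.321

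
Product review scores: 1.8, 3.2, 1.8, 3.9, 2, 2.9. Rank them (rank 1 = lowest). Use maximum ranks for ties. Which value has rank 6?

3.9

Sorted (ascending): 1.8, 1.8, 2, 2.9, 3.2, 3.9
The 2 values of 1.8 occupy positions 1–2 → each gets rank 2.
Rank 6 → value 3.9.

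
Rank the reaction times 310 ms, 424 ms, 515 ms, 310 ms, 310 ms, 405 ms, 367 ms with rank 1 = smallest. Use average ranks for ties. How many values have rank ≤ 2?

3

Sorted (ascending): 310, 310, 310, 367, 405, 424, 515
The 3 values of 310 occupy positions 1–3 → average rank 2.
Ranks ≤ 2: {2, 2, 2} → 3 values.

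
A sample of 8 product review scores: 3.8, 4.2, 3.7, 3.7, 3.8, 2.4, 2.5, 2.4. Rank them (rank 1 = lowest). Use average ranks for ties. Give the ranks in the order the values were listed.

6.5, 8, 4.5, 4.5, 6.5, 1.5, 3, 1.5

Sorted (ascending): 2.4, 2.4, 2.5, 3.7, 3.7, 3.8, 3.8, 4.2
The 2 values of 2.4 occupy positions 1–2 → average rank (1+2)/2 = 1.5.
The 2 values of 3.7 occupy positions 4–5 → average rank (4+5)/2 = 4.5.
The 2 values of 3.8 occupy positions 6–7 → average rank (6+7)/2 = 6.5.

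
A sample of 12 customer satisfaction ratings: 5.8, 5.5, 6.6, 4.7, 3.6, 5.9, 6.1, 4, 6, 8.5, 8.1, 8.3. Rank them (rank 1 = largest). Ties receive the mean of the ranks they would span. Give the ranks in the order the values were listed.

8, 9, 4, 10, 12, 7, 5, 11, 6, 1, 3, 2

Sorted (descending): 8.5, 8.3, 8.1, 6.6, 6.1, 6, 5.9, 5.8, 5.5, 4.7, 4, 3.6
No ties — each value takes its position as its rank.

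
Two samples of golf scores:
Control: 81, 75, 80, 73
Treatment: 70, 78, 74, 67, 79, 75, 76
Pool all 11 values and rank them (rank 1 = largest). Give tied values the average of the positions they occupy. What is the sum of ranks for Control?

Sorted (descending): 81, 80, 79, 78, 76, 75, 75, 74, 73, 70, 67
The 2 values of 75 occupy positions 6–7 → average rank (6+7)/2 = 6.5.
Control values → pooled ranks: 81→1, 75→6.5, 80→2, 73→9
Rank sum = 1 + 6.5 + 2 + 9 = 18.5

18.5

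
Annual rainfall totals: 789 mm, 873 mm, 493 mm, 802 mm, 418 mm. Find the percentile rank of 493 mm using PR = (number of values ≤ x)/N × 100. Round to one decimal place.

N = 5.
Strictly below 493: 1. Equal to 493: 1.
PR = 2/5 × 100 = 40.0

40.0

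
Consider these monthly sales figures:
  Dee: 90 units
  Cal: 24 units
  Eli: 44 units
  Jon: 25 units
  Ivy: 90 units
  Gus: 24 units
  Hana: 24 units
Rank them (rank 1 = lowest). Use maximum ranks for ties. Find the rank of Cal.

Sorted (ascending): 24, 24, 24, 25, 44, 90, 90
The 3 values of 24 occupy positions 1–3 → each gets rank 3.
The 2 values of 90 occupy positions 6–7 → each gets rank 7.
Cal has value 24 units → rank 3.

3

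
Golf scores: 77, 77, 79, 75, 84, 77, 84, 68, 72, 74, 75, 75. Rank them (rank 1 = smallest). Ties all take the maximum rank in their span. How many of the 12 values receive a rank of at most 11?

10

Sorted (ascending): 68, 72, 74, 75, 75, 75, 77, 77, 77, 79, 84, 84
The 3 values of 75 occupy positions 4–6 → each gets rank 6.
The 3 values of 77 occupy positions 7–9 → each gets rank 9.
The 2 values of 84 occupy positions 11–12 → each gets rank 12.
Ranks ≤ 11: {1, 2, 3, 6, 6, 6, 9, 9, 9, 10} → 10 values.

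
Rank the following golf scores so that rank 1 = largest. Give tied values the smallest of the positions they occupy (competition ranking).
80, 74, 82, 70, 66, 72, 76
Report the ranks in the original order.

2, 4, 1, 6, 7, 5, 3

Sorted (descending): 82, 80, 76, 74, 72, 70, 66
No ties — each value takes its position as its rank.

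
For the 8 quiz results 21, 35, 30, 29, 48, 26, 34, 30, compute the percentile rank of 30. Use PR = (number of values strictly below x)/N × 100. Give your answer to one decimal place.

37.5

N = 8.
Strictly below 30: 3. Equal to 30: 2.
PR = 3/8 × 100 = 37.5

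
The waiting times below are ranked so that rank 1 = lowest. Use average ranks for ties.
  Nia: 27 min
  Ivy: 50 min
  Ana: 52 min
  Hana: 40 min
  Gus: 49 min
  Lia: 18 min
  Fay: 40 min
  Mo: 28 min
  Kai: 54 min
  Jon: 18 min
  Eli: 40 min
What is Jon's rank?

Sorted (ascending): 18, 18, 27, 28, 40, 40, 40, 49, 50, 52, 54
The 2 values of 18 occupy positions 1–2 → average rank (1+2)/2 = 1.5.
The 3 values of 40 occupy positions 5–7 → average rank 6.
Jon has value 18 min → rank 1.5.

1.5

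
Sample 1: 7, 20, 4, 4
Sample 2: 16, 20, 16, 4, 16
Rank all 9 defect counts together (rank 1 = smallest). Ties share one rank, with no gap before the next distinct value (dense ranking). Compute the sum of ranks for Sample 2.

Sorted (ascending): 4, 4, 4, 7, 16, 16, 16, 20, 20
The 3 values of 4 share dense rank 1.
The 3 values of 16 share dense rank 3.
The 2 values of 20 share dense rank 4.
Remaining distinct values take the next consecutive integers.
Sample 2 values → pooled ranks: 16→3, 20→4, 16→3, 4→1, 16→3
Rank sum = 3 + 4 + 3 + 1 + 3 = 14

14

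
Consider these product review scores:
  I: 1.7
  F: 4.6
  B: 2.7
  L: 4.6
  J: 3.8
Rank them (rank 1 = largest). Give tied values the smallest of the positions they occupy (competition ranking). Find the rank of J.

Sorted (descending): 4.6, 4.6, 3.8, 2.7, 1.7
The 2 values of 4.6 occupy positions 1–2 → each gets rank 1.
J has value 3.8 → rank 3.

3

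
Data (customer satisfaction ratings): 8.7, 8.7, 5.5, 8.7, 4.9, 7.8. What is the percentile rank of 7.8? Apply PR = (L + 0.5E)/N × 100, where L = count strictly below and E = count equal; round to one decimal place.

41.7

N = 6.
Strictly below 7.8: 2. Equal to 7.8: 1.
PR = (2 + 0.5·1)/6 × 100 = 41.7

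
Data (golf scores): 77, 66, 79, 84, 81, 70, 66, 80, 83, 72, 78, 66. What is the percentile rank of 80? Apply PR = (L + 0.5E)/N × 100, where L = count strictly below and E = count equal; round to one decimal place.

70.8

N = 12.
Strictly below 80: 8. Equal to 80: 1.
PR = (8 + 0.5·1)/12 × 100 = 70.8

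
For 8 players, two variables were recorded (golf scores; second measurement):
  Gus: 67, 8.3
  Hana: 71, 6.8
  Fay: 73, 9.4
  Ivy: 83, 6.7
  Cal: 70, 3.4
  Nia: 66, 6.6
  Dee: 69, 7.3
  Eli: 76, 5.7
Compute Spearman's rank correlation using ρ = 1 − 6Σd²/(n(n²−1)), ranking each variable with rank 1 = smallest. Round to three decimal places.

Ranks of variable 1: 2, 5, 6, 8, 4, 1, 3, 7
Ranks of variable 2: 7, 5, 8, 4, 1, 3, 6, 2
d = r₁ − r₂: -5, 0, -2, 4, 3, -2, -3, 5
d²: 25, 0, 4, 16, 9, 4, 9, 25; Σd² = 92
ρ = 1 − 6·92/(8·63) = 1 − 552/504 = -0.095

-0.095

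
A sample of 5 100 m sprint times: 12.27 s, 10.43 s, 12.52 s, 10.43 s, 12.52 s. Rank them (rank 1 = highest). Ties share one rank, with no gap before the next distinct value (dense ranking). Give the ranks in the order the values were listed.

Sorted (descending): 12.52, 12.52, 12.27, 10.43, 10.43
The 2 values of 12.52 share dense rank 1.
The 2 values of 10.43 share dense rank 3.
Remaining distinct values take the next consecutive integers.

2, 3, 1, 3, 1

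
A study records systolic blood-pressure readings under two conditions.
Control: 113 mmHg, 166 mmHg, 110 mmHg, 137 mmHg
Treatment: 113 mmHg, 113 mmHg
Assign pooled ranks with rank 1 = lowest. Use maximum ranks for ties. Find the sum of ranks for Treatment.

Sorted (ascending): 110, 113, 113, 113, 137, 166
The 3 values of 113 occupy positions 2–4 → each gets rank 4.
Treatment values → pooled ranks: 113→4, 113→4
Rank sum = 4 + 4 = 8

8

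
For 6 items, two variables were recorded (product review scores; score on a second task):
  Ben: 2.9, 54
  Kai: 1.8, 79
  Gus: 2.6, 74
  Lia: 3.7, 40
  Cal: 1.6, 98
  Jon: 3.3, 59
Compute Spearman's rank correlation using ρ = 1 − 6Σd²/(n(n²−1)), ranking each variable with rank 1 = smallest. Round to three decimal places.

Ranks of variable 1: 4, 2, 3, 6, 1, 5
Ranks of variable 2: 2, 5, 4, 1, 6, 3
d = r₁ − r₂: 2, -3, -1, 5, -5, 2
d²: 4, 9, 1, 25, 25, 4; Σd² = 68
ρ = 1 − 6·68/(6·35) = 1 − 408/210 = -0.943

-0.943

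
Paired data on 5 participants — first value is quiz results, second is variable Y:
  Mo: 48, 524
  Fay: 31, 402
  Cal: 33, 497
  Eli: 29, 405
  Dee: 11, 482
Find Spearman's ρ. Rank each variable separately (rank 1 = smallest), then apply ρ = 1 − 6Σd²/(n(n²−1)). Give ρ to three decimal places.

0.600

Ranks of variable 1: 5, 3, 4, 2, 1
Ranks of variable 2: 5, 1, 4, 2, 3
d = r₁ − r₂: 0, 2, 0, 0, -2
d²: 0, 4, 0, 0, 4; Σd² = 8
ρ = 1 − 6·8/(5·24) = 1 − 48/120 = 0.600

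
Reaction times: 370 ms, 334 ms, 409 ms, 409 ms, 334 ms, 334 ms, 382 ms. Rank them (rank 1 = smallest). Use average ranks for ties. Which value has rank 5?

382

Sorted (ascending): 334, 334, 334, 370, 382, 409, 409
The 3 values of 334 occupy positions 1–3 → average rank 2.
The 2 values of 409 occupy positions 6–7 → average rank (6+7)/2 = 6.5.
Rank 5 → value 382.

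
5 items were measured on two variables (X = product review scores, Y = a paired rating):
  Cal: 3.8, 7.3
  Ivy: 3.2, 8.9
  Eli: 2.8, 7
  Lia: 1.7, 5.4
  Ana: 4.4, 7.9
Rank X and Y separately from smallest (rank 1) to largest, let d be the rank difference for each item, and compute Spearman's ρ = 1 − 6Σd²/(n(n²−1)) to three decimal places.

0.700

Ranks of variable 1: 4, 3, 2, 1, 5
Ranks of variable 2: 3, 5, 2, 1, 4
d = r₁ − r₂: 1, -2, 0, 0, 1
d²: 1, 4, 0, 0, 1; Σd² = 6
ρ = 1 − 6·6/(5·24) = 1 − 36/120 = 0.700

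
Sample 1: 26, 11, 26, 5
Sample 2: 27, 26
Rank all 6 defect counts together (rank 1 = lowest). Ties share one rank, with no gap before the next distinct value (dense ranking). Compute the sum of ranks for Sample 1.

9

Sorted (ascending): 5, 11, 26, 26, 26, 27
The 3 values of 26 share dense rank 3.
Remaining distinct values take the next consecutive integers.
Sample 1 values → pooled ranks: 26→3, 11→2, 26→3, 5→1
Rank sum = 3 + 2 + 3 + 1 = 9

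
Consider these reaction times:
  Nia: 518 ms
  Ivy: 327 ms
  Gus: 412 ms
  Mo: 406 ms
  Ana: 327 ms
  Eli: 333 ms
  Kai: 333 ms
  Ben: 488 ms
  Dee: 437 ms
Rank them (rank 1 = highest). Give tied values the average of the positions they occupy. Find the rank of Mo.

Sorted (descending): 518, 488, 437, 412, 406, 333, 333, 327, 327
The 2 values of 333 occupy positions 6–7 → average rank (6+7)/2 = 6.5.
The 2 values of 327 occupy positions 8–9 → average rank (8+9)/2 = 8.5.
Mo has value 406 ms → rank 5.

5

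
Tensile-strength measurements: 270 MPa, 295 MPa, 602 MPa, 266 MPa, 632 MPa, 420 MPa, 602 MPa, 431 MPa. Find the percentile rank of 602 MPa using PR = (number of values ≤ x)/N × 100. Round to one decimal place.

N = 8.
Strictly below 602: 5. Equal to 602: 2.
PR = 7/8 × 100 = 87.5

87.5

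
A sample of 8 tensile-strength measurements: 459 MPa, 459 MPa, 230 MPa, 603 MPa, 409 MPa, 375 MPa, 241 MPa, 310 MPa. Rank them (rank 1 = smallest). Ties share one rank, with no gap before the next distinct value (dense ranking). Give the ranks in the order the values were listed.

Sorted (ascending): 230, 241, 310, 375, 409, 459, 459, 603
The 2 values of 459 share dense rank 6.
Remaining distinct values take the next consecutive integers.

6, 6, 1, 7, 5, 4, 2, 3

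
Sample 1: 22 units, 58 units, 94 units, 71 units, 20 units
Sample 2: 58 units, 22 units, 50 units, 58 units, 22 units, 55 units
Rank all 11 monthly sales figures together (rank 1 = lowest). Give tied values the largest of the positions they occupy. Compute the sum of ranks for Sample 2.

37

Sorted (ascending): 20, 22, 22, 22, 50, 55, 58, 58, 58, 71, 94
The 3 values of 22 occupy positions 2–4 → each gets rank 4.
The 3 values of 58 occupy positions 7–9 → each gets rank 9.
Sample 2 values → pooled ranks: 58→9, 22→4, 50→5, 58→9, 22→4, 55→6
Rank sum = 9 + 4 + 5 + 9 + 4 + 6 = 37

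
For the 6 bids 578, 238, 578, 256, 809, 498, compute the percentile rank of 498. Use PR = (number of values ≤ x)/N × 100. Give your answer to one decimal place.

50.0

N = 6.
Strictly below 498: 2. Equal to 498: 1.
PR = 3/6 × 100 = 50.0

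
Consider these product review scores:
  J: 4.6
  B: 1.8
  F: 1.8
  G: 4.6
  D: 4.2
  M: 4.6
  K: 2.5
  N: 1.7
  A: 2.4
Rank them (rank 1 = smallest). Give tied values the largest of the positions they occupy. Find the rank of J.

9

Sorted (ascending): 1.7, 1.8, 1.8, 2.4, 2.5, 4.2, 4.6, 4.6, 4.6
The 2 values of 1.8 occupy positions 2–3 → each gets rank 3.
The 3 values of 4.6 occupy positions 7–9 → each gets rank 9.
J has value 4.6 → rank 9.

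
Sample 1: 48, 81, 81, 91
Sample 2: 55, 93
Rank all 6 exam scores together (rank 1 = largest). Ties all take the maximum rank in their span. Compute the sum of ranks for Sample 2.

6

Sorted (descending): 93, 91, 81, 81, 55, 48
The 2 values of 81 occupy positions 3–4 → each gets rank 4.
Sample 2 values → pooled ranks: 55→5, 93→1
Rank sum = 5 + 1 = 6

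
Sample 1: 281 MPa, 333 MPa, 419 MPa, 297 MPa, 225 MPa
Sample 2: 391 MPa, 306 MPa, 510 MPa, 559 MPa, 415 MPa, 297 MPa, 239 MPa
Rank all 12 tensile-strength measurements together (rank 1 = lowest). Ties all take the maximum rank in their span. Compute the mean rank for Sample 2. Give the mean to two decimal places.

Sorted (ascending): 225, 239, 281, 297, 297, 306, 333, 391, 415, 419, 510, 559
The 2 values of 297 occupy positions 4–5 → each gets rank 5.
Sample 2 values → pooled ranks: 391→8, 306→6, 510→11, 559→12, 415→9, 297→5, 239→2
Mean rank = (8 + 6 + 11 + 12 + 9 + 5 + 2) / 7 = 7.57

7.57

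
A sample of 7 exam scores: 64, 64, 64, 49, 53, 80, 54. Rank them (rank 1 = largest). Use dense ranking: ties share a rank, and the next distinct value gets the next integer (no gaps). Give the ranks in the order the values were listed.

2, 2, 2, 5, 4, 1, 3

Sorted (descending): 80, 64, 64, 64, 54, 53, 49
The 3 values of 64 share dense rank 2.
Remaining distinct values take the next consecutive integers.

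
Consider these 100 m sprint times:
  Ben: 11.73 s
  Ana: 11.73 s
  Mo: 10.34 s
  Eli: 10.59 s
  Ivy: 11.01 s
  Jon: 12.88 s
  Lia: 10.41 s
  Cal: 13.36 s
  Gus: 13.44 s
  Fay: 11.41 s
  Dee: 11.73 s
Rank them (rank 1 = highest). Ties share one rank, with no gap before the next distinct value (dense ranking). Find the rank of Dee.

4

Sorted (descending): 13.44, 13.36, 12.88, 11.73, 11.73, 11.73, 11.41, 11.01, 10.59, 10.41, 10.34
The 3 values of 11.73 share dense rank 4.
Remaining distinct values take the next consecutive integers.
Dee has value 11.73 s → rank 4.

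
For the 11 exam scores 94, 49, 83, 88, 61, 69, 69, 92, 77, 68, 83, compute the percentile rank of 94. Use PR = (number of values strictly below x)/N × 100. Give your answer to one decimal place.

90.9

N = 11.
Strictly below 94: 10. Equal to 94: 1.
PR = 10/11 × 100 = 90.9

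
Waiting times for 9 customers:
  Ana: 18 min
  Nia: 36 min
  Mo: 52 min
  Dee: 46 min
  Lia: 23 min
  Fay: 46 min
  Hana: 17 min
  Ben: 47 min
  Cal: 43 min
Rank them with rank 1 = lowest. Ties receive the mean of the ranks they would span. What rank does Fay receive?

6.5

Sorted (ascending): 17, 18, 23, 36, 43, 46, 46, 47, 52
The 2 values of 46 occupy positions 6–7 → average rank (6+7)/2 = 6.5.
Fay has value 46 min → rank 6.5.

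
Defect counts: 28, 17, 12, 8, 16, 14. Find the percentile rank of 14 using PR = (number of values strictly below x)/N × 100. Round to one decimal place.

N = 6.
Strictly below 14: 2. Equal to 14: 1.
PR = 2/6 × 100 = 33.3

33.3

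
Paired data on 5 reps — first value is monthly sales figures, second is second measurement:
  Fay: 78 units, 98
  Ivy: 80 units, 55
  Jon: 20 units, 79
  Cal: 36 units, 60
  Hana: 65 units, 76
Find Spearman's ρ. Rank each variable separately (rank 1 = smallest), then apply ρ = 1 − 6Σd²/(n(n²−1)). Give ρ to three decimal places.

-0.300

Ranks of variable 1: 4, 5, 1, 2, 3
Ranks of variable 2: 5, 1, 4, 2, 3
d = r₁ − r₂: -1, 4, -3, 0, 0
d²: 1, 16, 9, 0, 0; Σd² = 26
ρ = 1 − 6·26/(5·24) = 1 − 156/120 = -0.300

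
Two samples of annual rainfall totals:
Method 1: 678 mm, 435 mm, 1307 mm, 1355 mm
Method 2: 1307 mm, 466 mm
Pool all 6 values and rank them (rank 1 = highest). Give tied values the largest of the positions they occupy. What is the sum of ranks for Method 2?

Sorted (descending): 1355, 1307, 1307, 678, 466, 435
The 2 values of 1307 occupy positions 2–3 → each gets rank 3.
Method 2 values → pooled ranks: 1307→3, 466→5
Rank sum = 3 + 5 = 8

8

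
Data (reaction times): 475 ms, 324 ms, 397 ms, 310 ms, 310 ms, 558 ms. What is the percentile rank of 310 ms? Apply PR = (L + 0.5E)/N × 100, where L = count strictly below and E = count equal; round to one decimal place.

N = 6.
Strictly below 310: 0. Equal to 310: 2.
PR = (0 + 0.5·2)/6 × 100 = 16.7

16.7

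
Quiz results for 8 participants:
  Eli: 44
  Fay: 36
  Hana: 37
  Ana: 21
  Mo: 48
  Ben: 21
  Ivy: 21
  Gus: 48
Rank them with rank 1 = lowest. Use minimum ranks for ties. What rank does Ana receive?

Sorted (ascending): 21, 21, 21, 36, 37, 44, 48, 48
The 3 values of 21 occupy positions 1–3 → each gets rank 1.
The 2 values of 48 occupy positions 7–8 → each gets rank 7.
Ana has value 21 → rank 1.

1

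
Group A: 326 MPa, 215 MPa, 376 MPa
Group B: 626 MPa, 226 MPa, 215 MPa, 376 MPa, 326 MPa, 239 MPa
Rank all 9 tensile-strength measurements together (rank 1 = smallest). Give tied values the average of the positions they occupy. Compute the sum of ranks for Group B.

30.5

Sorted (ascending): 215, 215, 226, 239, 326, 326, 376, 376, 626
The 2 values of 215 occupy positions 1–2 → average rank (1+2)/2 = 1.5.
The 2 values of 326 occupy positions 5–6 → average rank (5+6)/2 = 5.5.
The 2 values of 376 occupy positions 7–8 → average rank (7+8)/2 = 7.5.
Group B values → pooled ranks: 626→9, 226→3, 215→1.5, 376→7.5, 326→5.5, 239→4
Rank sum = 9 + 3 + 1.5 + 7.5 + 5.5 + 4 = 30.5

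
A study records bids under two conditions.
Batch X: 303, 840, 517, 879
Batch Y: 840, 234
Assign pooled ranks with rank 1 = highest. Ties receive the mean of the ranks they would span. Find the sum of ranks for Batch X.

Sorted (descending): 879, 840, 840, 517, 303, 234
The 2 values of 840 occupy positions 2–3 → average rank (2+3)/2 = 2.5.
Batch X values → pooled ranks: 303→5, 840→2.5, 517→4, 879→1
Rank sum = 5 + 2.5 + 4 + 1 = 12.5

12.5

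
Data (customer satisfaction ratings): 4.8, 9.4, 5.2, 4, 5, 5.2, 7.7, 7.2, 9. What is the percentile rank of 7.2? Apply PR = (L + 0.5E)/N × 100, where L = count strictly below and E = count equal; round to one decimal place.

N = 9.
Strictly below 7.2: 5. Equal to 7.2: 1.
PR = (5 + 0.5·1)/9 × 100 = 61.1

61.1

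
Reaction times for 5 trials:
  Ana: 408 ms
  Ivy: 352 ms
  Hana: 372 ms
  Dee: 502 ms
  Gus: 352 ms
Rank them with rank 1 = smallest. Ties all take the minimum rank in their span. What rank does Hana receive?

Sorted (ascending): 352, 352, 372, 408, 502
The 2 values of 352 occupy positions 1–2 → each gets rank 1.
Hana has value 372 ms → rank 3.

3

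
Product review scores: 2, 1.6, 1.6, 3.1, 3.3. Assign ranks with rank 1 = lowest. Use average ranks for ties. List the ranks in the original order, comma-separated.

Sorted (ascending): 1.6, 1.6, 2, 3.1, 3.3
The 2 values of 1.6 occupy positions 1–2 → average rank (1+2)/2 = 1.5.

3, 1.5, 1.5, 4, 5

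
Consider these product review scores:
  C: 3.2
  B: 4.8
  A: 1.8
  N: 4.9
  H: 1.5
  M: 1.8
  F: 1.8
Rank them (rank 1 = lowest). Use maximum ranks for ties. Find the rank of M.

4

Sorted (ascending): 1.5, 1.8, 1.8, 1.8, 3.2, 4.8, 4.9
The 3 values of 1.8 occupy positions 2–4 → each gets rank 4.
M has value 1.8 → rank 4.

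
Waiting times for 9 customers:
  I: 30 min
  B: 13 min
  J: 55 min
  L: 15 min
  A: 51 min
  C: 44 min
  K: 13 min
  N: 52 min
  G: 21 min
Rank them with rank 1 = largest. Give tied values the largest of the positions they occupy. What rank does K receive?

Sorted (descending): 55, 52, 51, 44, 30, 21, 15, 13, 13
The 2 values of 13 occupy positions 8–9 → each gets rank 9.
K has value 13 min → rank 9.

9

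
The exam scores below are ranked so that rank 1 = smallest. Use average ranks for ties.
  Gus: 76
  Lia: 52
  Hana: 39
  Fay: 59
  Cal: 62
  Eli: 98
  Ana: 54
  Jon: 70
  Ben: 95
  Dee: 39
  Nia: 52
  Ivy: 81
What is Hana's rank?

1.5

Sorted (ascending): 39, 39, 52, 52, 54, 59, 62, 70, 76, 81, 95, 98
The 2 values of 39 occupy positions 1–2 → average rank (1+2)/2 = 1.5.
The 2 values of 52 occupy positions 3–4 → average rank (3+4)/2 = 3.5.
Hana has value 39 → rank 1.5.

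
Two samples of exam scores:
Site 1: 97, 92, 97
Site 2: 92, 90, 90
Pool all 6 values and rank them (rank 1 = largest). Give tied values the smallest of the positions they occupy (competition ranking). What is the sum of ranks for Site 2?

Sorted (descending): 97, 97, 92, 92, 90, 90
The 2 values of 97 occupy positions 1–2 → each gets rank 1.
The 2 values of 92 occupy positions 3–4 → each gets rank 3.
The 2 values of 90 occupy positions 5–6 → each gets rank 5.
Site 2 values → pooled ranks: 92→3, 90→5, 90→5
Rank sum = 3 + 5 + 5 = 13

13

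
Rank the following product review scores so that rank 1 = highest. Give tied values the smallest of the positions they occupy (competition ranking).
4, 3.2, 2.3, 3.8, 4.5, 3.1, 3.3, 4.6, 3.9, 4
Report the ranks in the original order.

Sorted (descending): 4.6, 4.5, 4, 4, 3.9, 3.8, 3.3, 3.2, 3.1, 2.3
The 2 values of 4 occupy positions 3–4 → each gets rank 3.

3, 8, 10, 6, 2, 9, 7, 1, 5, 3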